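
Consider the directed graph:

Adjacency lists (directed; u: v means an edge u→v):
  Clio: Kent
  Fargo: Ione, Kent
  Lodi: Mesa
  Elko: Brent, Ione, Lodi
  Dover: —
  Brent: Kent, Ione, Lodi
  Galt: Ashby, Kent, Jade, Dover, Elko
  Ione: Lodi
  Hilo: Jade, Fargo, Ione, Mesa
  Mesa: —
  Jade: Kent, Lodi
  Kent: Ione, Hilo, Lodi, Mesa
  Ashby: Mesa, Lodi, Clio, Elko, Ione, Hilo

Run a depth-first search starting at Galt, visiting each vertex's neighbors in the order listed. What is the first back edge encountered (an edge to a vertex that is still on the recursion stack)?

DFS from Galt (visiting each vertex's neighbors in the order listed); mark gray on enter, black on exit:
Galt gray
  Ashby gray
    Mesa gray
    Mesa black
    Lodi gray
      Lodi→Mesa: Mesa black — skip
    Lodi black
    Clio gray
      Kent gray
        Ione gray
          Ione→Lodi: Lodi black — skip
        Ione black
        Hilo gray
          Jade gray
            Jade→Kent: Kent is gray → back edge
First back edge: Jade → Kent.

Jade→Kent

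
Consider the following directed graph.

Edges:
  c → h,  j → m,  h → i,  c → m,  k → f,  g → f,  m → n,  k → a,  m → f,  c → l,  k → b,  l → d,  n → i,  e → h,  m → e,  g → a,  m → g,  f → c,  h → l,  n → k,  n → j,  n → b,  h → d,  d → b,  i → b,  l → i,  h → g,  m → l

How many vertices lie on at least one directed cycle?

9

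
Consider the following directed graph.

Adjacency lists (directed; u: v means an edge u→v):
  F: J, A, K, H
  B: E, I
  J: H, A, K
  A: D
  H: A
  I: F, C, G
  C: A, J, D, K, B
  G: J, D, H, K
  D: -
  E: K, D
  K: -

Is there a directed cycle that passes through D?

D lies on a cycle iff there is a path from D back to itself.
Exploring from D, it never reaches itself; equivalently, its strongly connected component is a singleton.

No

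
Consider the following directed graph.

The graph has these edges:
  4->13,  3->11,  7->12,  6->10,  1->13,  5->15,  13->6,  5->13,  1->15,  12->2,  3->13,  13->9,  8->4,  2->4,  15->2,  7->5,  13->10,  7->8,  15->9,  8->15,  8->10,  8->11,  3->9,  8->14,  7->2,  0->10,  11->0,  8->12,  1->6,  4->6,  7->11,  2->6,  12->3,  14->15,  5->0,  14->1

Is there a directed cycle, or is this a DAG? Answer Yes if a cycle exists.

No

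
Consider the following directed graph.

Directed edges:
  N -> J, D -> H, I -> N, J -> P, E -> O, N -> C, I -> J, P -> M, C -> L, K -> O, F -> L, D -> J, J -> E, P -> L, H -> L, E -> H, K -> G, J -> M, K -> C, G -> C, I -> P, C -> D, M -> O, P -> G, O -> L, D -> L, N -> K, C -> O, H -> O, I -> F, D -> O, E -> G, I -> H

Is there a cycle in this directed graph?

Yes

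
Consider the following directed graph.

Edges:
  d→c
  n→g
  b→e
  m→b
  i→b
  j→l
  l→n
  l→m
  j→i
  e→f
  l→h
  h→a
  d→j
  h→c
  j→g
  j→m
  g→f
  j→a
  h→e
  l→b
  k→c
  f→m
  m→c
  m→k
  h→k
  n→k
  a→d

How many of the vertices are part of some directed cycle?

A vertex is on a directed cycle iff it belongs to a strongly connected component of size ≥ 2 (or has a self-loop).
The vertices on cycles are {a, b, d, e, f, h, j, l, m} — 9 in total.

9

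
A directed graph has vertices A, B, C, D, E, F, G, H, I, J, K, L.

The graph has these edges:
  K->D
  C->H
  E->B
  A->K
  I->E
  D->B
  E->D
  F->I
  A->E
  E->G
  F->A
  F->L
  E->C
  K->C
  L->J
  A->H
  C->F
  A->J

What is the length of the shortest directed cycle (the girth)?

For each vertex v, BFS finds the shortest path from v back to v.
The shortest such closed walk is A → K → C → F → A, length 4.

4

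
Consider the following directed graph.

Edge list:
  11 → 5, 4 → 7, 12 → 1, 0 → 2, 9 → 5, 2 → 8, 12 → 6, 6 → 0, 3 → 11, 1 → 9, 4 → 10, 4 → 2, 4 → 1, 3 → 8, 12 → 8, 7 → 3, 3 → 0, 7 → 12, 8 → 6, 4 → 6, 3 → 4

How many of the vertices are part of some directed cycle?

7

A vertex is on a directed cycle iff it belongs to a strongly connected component of size ≥ 2 (or has a self-loop).
The vertices on cycles are {0, 2, 3, 4, 6, 7, 8} — 7 in total.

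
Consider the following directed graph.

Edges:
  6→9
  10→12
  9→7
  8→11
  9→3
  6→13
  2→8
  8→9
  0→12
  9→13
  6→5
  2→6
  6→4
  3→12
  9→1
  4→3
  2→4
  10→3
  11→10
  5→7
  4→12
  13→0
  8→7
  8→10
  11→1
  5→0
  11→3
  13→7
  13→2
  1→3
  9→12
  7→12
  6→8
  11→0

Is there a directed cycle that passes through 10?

10 lies on a cycle iff there is a path from 10 back to itself.
Exploring from 10, it never reaches itself; equivalently, its strongly connected component is a singleton.

No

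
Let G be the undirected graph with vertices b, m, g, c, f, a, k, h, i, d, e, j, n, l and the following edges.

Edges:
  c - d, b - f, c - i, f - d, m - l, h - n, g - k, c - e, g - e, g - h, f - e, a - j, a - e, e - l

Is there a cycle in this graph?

DFS, tracking each vertex's parent; an edge to a visited non-parent vertex closes a cycle.
Start from i:
visit i (parent –)
  visit c (parent i)
    visit e (parent c)
      e–c: parent, skip
      visit l (parent e)
        l–e: parent, skip
        visit m (parent l)
          m–l: parent, skip
      visit a (parent e)
        a–e: parent, skip
        visit j (parent a)
          j–a: parent, skip
      visit f (parent e)
        visit d (parent f)
          d–c: c visited and ≠ parent → cycle
Cycle: c – e – f – d – c.

Yes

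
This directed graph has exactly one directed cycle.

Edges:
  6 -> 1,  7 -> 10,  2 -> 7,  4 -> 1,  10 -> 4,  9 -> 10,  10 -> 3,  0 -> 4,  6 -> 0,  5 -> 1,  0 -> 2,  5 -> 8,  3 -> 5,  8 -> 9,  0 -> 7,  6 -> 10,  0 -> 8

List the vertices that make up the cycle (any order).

3, 5, 8, 9, 10

DFS with gray/black marking from 10:
10 gray
  3 gray
    5 gray
      1 gray
      1 black
      8 gray
        9 gray
          9→10: 10 is gray → back edge
Back edge closes the cycle 10 → 3 → 5 → 8 → 9 → 10; its vertices are {3, 5, 8, 9, 10}.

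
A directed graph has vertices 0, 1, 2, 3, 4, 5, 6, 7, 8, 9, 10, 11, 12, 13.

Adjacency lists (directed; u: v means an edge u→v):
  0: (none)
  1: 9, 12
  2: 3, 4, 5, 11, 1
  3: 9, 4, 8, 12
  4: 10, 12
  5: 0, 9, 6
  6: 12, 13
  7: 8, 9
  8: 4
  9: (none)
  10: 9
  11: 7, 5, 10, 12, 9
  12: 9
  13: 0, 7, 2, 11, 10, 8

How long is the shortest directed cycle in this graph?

4

For each vertex v, BFS finds the shortest path from v back to v.
The shortest such closed walk is 13 → 11 → 5 → 6 → 13, length 4.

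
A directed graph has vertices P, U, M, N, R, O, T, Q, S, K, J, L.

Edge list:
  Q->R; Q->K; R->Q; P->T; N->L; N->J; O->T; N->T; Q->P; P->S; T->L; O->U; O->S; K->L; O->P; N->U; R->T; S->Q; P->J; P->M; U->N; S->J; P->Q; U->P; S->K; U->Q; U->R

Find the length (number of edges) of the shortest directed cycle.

For each vertex v, BFS finds the shortest path from v back to v.
The shortest such closed walk is U → N → U, length 2.

2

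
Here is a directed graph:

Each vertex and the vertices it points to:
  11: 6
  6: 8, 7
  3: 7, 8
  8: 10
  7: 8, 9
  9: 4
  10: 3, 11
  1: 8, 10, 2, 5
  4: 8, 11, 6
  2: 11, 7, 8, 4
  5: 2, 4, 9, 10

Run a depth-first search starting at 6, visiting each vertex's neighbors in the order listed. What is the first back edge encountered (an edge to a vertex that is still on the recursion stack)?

7→8

DFS from 6 (visiting each vertex's neighbors in the order listed); mark gray on enter, black on exit:
6 gray
  8 gray
    10 gray
      3 gray
        7 gray
          7→8: 8 is gray → back edge
First back edge: 7 → 8.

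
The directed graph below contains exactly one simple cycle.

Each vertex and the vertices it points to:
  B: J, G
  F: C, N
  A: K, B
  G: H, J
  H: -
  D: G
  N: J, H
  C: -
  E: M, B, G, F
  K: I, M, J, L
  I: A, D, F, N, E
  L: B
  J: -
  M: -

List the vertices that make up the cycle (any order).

A, I, K

DFS with gray/black marking from I:
I gray
  A gray
    K gray
      K→I: I is gray → back edge
Back edge closes the cycle I → A → K → I; its vertices are {A, I, K}.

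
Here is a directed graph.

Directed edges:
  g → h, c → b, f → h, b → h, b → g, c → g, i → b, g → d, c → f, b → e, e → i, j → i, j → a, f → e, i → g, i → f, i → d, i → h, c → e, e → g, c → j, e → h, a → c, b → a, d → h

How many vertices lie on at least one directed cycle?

7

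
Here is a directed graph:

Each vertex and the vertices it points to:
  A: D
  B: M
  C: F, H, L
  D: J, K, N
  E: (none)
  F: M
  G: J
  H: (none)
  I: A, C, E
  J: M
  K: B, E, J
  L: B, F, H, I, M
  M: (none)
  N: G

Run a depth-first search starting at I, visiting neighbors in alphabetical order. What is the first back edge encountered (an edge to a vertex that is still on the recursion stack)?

L->I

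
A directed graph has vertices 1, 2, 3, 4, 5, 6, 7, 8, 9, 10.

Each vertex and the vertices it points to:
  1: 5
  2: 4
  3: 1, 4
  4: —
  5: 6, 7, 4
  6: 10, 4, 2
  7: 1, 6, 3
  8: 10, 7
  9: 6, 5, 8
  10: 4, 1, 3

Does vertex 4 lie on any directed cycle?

No

4 lies on a cycle iff there is a path from 4 back to itself.
Exploring from 4, it never reaches itself; equivalently, its strongly connected component is a singleton.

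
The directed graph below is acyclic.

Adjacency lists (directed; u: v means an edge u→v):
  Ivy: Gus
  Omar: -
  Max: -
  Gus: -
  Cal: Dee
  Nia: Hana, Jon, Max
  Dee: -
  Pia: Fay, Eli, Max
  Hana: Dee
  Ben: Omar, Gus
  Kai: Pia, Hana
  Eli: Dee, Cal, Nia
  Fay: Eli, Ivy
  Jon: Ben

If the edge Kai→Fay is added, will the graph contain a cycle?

Adding Kai→Fay creates a cycle iff Fay can already reach Kai.
Explore from Fay: no path reaches Kai. The graph stays acyclic.

No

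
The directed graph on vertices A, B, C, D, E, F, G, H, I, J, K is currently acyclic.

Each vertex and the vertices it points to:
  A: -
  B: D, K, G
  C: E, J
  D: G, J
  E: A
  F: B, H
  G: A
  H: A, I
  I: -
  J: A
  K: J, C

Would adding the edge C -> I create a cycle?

No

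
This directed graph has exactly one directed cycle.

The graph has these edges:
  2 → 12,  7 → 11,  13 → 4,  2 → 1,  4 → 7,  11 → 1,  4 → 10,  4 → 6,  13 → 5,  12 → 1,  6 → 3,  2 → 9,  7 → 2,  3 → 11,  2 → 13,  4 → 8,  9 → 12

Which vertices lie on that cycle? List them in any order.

DFS with gray/black marking from 4:
4 gray
  6 gray
    3 gray
      11 gray
        1 gray
        1 black
      11 black
    3 black
  6 black
  7 gray
    7→11: 11 black — skip
    2 gray
      12 gray
        12→1: 1 black — skip
      12 black
      9 gray
        9→12: 12 black — skip
      9 black
      2→1: 1 black — skip
      13 gray
        5 gray
        5 black
        13→4: 4 is gray → back edge
Back edge closes the cycle 4 → 7 → 2 → 13 → 4; its vertices are {2, 4, 7, 13}.

2, 4, 7, 13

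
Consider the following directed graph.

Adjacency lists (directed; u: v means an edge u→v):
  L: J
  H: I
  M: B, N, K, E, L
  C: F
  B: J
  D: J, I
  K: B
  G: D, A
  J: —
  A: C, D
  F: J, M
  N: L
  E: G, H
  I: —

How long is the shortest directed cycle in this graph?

For each vertex v, BFS finds the shortest path from v back to v.
The shortest such closed walk is M → E → G → A → C → F → M, length 6.

6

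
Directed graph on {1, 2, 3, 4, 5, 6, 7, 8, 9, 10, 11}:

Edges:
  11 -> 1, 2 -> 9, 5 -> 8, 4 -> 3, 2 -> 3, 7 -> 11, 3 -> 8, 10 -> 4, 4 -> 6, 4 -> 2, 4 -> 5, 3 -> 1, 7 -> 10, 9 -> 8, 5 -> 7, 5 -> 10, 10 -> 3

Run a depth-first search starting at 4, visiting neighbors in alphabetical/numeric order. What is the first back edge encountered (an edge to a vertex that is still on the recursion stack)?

DFS from 4 (visiting neighbors in alphabetical/numeric order); mark gray on enter, black on exit:
4 gray
  2 gray
    3 gray
      1 gray
      1 black
      8 gray
      8 black
    3 black
    9 gray
      9→8: 8 black — skip
    9 black
  2 black
  4→3: 3 black — skip
  5 gray
    7 gray
      10 gray
        10→3: 3 black — skip
        10→4: 4 is gray → back edge
First back edge: 10 → 4.

10→4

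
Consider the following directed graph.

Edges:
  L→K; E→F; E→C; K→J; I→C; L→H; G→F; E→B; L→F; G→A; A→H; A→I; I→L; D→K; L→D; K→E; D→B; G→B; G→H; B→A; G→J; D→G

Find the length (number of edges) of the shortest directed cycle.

5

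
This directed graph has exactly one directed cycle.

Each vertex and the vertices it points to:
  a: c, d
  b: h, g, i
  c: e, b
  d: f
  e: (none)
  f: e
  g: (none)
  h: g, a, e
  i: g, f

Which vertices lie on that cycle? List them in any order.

DFS with gray/black marking from b:
b gray
  h gray
    g gray
    g black
    a gray
      c gray
        e gray
        e black
        c→b: b is gray → back edge
Back edge closes the cycle b → h → a → c → b; its vertices are {a, b, c, h}.

a, b, c, h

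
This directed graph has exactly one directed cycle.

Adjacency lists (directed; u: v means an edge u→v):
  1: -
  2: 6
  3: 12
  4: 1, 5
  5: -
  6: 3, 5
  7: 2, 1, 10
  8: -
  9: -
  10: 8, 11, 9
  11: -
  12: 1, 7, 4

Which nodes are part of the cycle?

DFS with gray/black marking from 7:
7 gray
  2 gray
    6 gray
      3 gray
        12 gray
          1 gray
          1 black
          12→7: 7 is gray → back edge
Back edge closes the cycle 7 → 2 → 6 → 3 → 12 → 7; its vertices are {2, 3, 6, 7, 12}.

2, 3, 6, 7, 12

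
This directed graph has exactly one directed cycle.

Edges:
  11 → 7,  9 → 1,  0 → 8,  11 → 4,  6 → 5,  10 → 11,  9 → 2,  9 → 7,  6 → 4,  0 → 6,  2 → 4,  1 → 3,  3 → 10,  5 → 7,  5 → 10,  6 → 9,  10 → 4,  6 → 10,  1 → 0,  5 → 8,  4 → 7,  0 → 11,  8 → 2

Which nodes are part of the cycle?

0, 1, 6, 9

DFS with gray/black marking from 6:
6 gray
  9 gray
    1 gray
      0 gray
        8 gray
          2 gray
            4 gray
              7 gray
              7 black
            4 black
          2 black
        8 black
        11 gray
          11→4: 4 black — skip
          11→7: 7 black — skip
        11 black
        0→6: 6 is gray → back edge
Back edge closes the cycle 6 → 9 → 1 → 0 → 6; its vertices are {0, 1, 6, 9}.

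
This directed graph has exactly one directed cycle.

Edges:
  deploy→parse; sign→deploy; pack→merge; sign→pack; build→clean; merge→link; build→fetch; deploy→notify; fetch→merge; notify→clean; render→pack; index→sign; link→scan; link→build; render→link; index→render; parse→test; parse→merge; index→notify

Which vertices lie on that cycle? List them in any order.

link, build, fetch, merge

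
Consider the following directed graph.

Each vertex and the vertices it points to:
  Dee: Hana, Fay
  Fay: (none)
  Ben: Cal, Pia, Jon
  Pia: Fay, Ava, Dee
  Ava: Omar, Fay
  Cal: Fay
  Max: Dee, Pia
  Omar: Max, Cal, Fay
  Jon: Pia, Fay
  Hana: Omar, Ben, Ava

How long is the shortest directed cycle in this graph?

4

For each vertex v, BFS finds the shortest path from v back to v.
The shortest such closed walk is Hana → Omar → Max → Dee → Hana, length 4.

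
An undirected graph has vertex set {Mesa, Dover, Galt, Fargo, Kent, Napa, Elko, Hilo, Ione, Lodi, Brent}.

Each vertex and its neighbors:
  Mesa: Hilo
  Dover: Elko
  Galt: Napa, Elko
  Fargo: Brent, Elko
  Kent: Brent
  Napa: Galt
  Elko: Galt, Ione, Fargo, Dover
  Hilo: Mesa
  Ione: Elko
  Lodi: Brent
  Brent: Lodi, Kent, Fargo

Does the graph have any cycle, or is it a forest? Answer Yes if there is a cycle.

DFS, tracking each vertex's parent; an edge to a visited non-parent vertex closes a cycle.
Start from Mesa:
visit Mesa (parent –)
  visit Hilo (parent Mesa)
    Hilo–Mesa: parent, skip
visit Dover (parent –)
  visit Elko (parent Dover)
    visit Galt (parent Elko)
      visit Napa (parent Galt)
        Napa–Galt: parent, skip
      Galt–Elko: parent, skip
    visit Ione (parent Elko)
      Ione–Elko: parent, skip
    visit Fargo (parent Elko)
      visit Brent (parent Fargo)
        visit Lodi (parent Brent)
          Lodi–Brent: parent, skip
        visit Kent (parent Brent)
          Kent–Brent: parent, skip
        Brent–Fargo: parent, skip
      Fargo–Elko: parent, skip
    Elko–Dover: parent, skip
No non-parent visited neighbor found — the graph is a forest.

No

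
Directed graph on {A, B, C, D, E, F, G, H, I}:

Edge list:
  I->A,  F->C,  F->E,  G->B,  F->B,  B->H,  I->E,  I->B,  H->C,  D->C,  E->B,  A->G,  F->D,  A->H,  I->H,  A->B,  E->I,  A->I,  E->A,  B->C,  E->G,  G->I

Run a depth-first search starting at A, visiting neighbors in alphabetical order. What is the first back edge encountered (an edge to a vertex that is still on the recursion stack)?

DFS from A (visiting neighbors in alphabetical order); mark gray on enter, black on exit:
A gray
  B gray
    C gray
    C black
    H gray
      H→C: C black — skip
    H black
  B black
  G gray
    G→B: B black — skip
    I gray
      I→A: A is gray → back edge
First back edge: I → A.

I->A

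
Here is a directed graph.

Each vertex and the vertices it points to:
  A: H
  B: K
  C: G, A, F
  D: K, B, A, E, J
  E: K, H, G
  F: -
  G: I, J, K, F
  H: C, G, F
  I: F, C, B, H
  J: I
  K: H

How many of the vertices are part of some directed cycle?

8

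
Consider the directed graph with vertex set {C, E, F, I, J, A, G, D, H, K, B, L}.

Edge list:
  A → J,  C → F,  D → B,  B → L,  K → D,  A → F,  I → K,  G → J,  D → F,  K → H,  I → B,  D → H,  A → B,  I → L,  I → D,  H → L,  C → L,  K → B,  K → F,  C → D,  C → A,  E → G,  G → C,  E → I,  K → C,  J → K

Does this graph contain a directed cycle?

DFS with white/gray/black marking, starting from B:
B gray
  L gray
  L black
B black
C gray
  F gray
  F black
  C→L: L black — skip
  D gray
    D→F: F black — skip
    D→B: B black — skip
    H gray
      H→L: L black — skip
    H black
  D black
  A gray
    J gray
      K gray
        K→F: F black — skip
        K→B: B black — skip
        K→C: C is gray → back edge
Back edge found, so a cycle exists: C → A → J → K → C.

Yes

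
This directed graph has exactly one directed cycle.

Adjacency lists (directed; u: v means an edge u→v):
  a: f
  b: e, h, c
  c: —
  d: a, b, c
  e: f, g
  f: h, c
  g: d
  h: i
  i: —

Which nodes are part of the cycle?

DFS with gray/black marking from d:
d gray
  a gray
    f gray
      h gray
        i gray
        i black
      h black
      c gray
      c black
    f black
  a black
  b gray
    e gray
      e→f: f black — skip
      g gray
        g→d: d is gray → back edge
Back edge closes the cycle d → b → e → g → d; its vertices are {b, d, e, g}.

b, d, e, g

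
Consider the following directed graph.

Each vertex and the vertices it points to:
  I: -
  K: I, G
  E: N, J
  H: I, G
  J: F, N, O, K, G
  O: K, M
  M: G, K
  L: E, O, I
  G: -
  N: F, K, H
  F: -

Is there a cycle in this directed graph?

DFS with white/gray/black marking, starting from J:
J gray
  F gray
  F black
  N gray
    N→F: F black — skip
    K gray
      I gray
      I black
      G gray
      G black
    K black
    H gray
      H→I: I black — skip
      H→G: G black — skip
    H black
  N black
  O gray
    O→K: K black — skip
    M gray
      M→G: G black — skip
      M→K: K black — skip
    M black
  O black
  J→K: K black — skip
  J→G: G black — skip
J black
E gray
  E→N: N black — skip
  E→J: J black — skip
E black
L gray
  L→E: E black — skip
  L→O: O black — skip
  L→I: I black — skip
L black
Every edge goes to a white or black vertex — no back edge, so the graph is acyclic.

No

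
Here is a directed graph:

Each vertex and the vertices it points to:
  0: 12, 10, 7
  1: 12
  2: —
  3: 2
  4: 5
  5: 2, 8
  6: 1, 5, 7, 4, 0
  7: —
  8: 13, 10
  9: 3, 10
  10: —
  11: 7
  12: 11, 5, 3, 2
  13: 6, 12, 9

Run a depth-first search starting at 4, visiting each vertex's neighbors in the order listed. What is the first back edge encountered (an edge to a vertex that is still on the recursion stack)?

12→5

DFS from 4 (visiting each vertex's neighbors in the order listed); mark gray on enter, black on exit:
4 gray
  5 gray
    2 gray
    2 black
    8 gray
      13 gray
        6 gray
          1 gray
            12 gray
              11 gray
                7 gray
                7 black
              11 black
              12→5: 5 is gray → back edge
First back edge: 12 → 5.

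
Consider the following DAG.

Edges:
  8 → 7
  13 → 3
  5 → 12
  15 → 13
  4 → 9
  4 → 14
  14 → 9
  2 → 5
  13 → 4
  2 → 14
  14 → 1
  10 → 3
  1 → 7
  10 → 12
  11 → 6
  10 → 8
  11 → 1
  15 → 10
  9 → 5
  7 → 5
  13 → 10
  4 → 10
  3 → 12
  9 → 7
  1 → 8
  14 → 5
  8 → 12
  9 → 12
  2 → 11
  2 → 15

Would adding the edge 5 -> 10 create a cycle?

Adding 5→10 creates a cycle iff 10 can already reach 5.
Path from 10: 10 → 8 → 7 → 5.
So 10 → … → 5 → 10 is a cycle.

Yes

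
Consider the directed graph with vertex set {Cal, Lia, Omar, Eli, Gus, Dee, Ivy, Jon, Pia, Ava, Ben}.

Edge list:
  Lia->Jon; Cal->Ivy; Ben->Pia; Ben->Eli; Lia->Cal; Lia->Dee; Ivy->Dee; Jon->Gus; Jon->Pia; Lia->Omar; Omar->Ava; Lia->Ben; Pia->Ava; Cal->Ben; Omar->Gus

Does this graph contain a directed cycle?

No

DFS with white/gray/black marking, starting from Ivy:
Ivy gray
  Dee gray
  Dee black
Ivy black
Cal gray
  Ben gray
    Pia gray
      Ava gray
      Ava black
    Pia black
    Eli gray
    Eli black
  Ben black
  Cal→Ivy: Ivy black — skip
Cal black
Lia gray
  Lia→Ben: Ben black — skip
  Omar gray
    Gus gray
    Gus black
    Omar→Ava: Ava black — skip
  Omar black
  Jon gray
    Jon→Pia: Pia black — skip
    Jon→Gus: Gus black — skip
  Jon black
  Lia→Cal: Cal black — skip
  Lia→Dee: Dee black — skip
Lia black
Every edge goes to a white or black vertex — no back edge, so the graph is acyclic.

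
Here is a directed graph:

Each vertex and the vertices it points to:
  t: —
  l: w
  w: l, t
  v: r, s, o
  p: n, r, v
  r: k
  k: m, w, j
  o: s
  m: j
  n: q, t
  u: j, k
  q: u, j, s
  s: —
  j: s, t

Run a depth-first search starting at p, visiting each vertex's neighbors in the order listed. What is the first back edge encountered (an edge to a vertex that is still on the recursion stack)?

l→w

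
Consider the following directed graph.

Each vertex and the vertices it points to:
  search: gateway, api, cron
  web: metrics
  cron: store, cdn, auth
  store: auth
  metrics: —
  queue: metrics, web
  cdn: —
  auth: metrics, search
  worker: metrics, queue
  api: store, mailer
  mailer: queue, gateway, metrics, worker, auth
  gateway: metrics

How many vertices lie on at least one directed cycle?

6

A vertex is on a directed cycle iff it belongs to a strongly connected component of size ≥ 2 (or has a self-loop).
The vertices on cycles are {api, auth, cron, store, mailer, search} — 6 in total.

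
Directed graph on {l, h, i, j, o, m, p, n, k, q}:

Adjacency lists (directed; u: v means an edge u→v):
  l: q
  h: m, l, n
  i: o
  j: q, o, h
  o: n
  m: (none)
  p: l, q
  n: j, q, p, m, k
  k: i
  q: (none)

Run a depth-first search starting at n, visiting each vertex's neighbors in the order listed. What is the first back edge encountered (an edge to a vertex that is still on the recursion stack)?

o->n

DFS from n (visiting each vertex's neighbors in the order listed); mark gray on enter, black on exit:
n gray
  j gray
    q gray
    q black
    o gray
      o→n: n is gray → back edge
First back edge: o → n.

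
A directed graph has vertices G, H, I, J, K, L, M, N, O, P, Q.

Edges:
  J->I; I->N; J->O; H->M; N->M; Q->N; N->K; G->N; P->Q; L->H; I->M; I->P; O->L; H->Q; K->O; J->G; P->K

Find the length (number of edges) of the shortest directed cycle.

For each vertex v, BFS finds the shortest path from v back to v.
The shortest such closed walk is O → L → H → Q → N → K → O, length 6.

6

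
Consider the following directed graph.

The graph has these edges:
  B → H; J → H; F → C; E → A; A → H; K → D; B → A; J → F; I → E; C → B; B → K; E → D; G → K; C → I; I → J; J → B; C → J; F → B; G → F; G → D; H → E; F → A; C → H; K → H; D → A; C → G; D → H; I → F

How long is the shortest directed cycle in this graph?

For each vertex v, BFS finds the shortest path from v back to v.
The shortest such closed walk is C → G → F → C, length 3.

3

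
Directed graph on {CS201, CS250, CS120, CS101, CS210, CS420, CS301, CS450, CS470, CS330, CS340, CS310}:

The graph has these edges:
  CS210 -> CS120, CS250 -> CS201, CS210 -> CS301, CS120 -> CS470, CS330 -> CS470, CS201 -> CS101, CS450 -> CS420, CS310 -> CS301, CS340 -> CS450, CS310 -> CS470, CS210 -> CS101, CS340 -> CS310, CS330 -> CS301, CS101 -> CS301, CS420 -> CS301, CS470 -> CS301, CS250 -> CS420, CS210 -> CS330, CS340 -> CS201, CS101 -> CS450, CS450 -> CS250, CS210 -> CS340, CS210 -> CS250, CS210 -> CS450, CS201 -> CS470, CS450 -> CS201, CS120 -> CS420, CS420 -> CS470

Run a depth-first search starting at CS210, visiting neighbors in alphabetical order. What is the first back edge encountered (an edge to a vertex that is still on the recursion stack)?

CS201->CS101

DFS from CS210 (visiting neighbors in alphabetical order); mark gray on enter, black on exit:
CS210 gray
  CS101 gray
    CS301 gray
    CS301 black
    CS450 gray
      CS201 gray
        CS201→CS101: CS101 is gray → back edge
First back edge: CS201 → CS101.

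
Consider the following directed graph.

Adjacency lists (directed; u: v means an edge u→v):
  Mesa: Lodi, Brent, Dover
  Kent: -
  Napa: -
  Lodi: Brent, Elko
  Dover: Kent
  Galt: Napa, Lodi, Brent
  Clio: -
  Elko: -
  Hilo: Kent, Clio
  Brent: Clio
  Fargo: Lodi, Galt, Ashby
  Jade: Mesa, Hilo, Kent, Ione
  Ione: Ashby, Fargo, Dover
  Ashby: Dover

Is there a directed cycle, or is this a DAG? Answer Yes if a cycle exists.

No

DFS with white/gray/black marking, starting from Kent:
Kent gray
Kent black
Mesa gray
  Lodi gray
    Brent gray
      Clio gray
      Clio black
    Brent black
    Elko gray
    Elko black
  Lodi black
  Mesa→Brent: Brent black — skip
  Dover gray
    Dover→Kent: Kent black — skip
  Dover black
Mesa black
Napa gray
Napa black
Galt gray
  Galt→Napa: Napa black — skip
  Galt→Lodi: Lodi black — skip
  Galt→Brent: Brent black — skip
Galt black
Hilo gray
  Hilo→Kent: Kent black — skip
  Hilo→Clio: Clio black — skip
Hilo black
Fargo gray
  Fargo→Lodi: Lodi black — skip
  Fargo→Galt: Galt black — skip
  Ashby gray
    Ashby→Dover: Dover black — skip
  Ashby black
Fargo black
Jade gray
  Jade→Mesa: Mesa black — skip
  Jade→Hilo: Hilo black — skip
  Jade→Kent: Kent black — skip
  Ione gray
    Ione→Ashby: Ashby black — skip
    Ione→Fargo: Fargo black — skip
    Ione→Dover: Dover black — skip
  Ione black
Jade black
Every edge goes to a white or black vertex — no back edge, so the graph is acyclic.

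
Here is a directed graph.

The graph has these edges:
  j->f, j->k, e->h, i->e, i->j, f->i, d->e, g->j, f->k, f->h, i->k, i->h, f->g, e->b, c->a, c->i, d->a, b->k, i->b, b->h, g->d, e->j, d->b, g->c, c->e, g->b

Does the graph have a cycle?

DFS with white/gray/black marking, starting from f:
f gray
  g gray
    b gray
      h gray
      h black
      k gray
      k black
    b black
    d gray
      e gray
        e→b: b black — skip
        e→h: h black — skip
        j gray
          j→f: f is gray → back edge
Back edge found, so a cycle exists: f → g → d → e → j → f.

Yes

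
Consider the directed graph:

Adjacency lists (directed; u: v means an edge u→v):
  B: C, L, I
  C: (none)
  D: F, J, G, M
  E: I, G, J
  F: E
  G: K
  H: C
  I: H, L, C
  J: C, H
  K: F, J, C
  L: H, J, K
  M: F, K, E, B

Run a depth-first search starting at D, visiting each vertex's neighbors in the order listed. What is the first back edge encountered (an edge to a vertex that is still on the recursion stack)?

DFS from D (visiting each vertex's neighbors in the order listed); mark gray on enter, black on exit:
D gray
  F gray
    E gray
      I gray
        H gray
          C gray
          C black
        H black
        L gray
          L→H: H black — skip
          J gray
            J→C: C black — skip
            J→H: H black — skip
          J black
          K gray
            K→F: F is gray → back edge
First back edge: K → F.

K->F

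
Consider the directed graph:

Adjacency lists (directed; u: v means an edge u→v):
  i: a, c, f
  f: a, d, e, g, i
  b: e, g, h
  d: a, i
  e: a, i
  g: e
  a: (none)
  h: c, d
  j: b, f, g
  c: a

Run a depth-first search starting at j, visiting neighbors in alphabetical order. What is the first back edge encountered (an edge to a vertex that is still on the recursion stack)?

d→i

DFS from j (visiting neighbors in alphabetical order); mark gray on enter, black on exit:
j gray
  b gray
    e gray
      a gray
      a black
      i gray
        i→a: a black — skip
        c gray
          c→a: a black — skip
        c black
        f gray
          f→a: a black — skip
          d gray
            d→a: a black — skip
            d→i: i is gray → back edge
First back edge: d → i.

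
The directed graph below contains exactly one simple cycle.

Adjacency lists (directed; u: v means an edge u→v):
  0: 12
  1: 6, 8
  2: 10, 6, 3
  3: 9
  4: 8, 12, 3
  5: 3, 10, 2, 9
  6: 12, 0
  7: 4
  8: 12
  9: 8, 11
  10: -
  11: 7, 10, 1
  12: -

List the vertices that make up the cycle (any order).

3, 4, 7, 9, 11

DFS with gray/black marking from 9:
9 gray
  8 gray
    12 gray
    12 black
  8 black
  11 gray
    7 gray
      4 gray
        4→8: 8 black — skip
        4→12: 12 black — skip
        3 gray
          3→9: 9 is gray → back edge
Back edge closes the cycle 9 → 11 → 7 → 4 → 3 → 9; its vertices are {3, 4, 7, 9, 11}.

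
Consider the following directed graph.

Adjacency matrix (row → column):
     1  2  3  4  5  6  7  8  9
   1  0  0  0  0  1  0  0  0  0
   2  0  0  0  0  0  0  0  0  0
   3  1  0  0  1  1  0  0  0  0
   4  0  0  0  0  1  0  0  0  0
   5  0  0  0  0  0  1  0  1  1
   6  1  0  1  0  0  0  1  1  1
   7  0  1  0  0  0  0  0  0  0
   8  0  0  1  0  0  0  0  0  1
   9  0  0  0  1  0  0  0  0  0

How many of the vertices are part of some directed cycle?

A vertex is on a directed cycle iff it belongs to a strongly connected component of size ≥ 2 (or has a self-loop).
The vertices on cycles are {1, 3, 4, 5, 6, 8, 9} — 7 in total.

7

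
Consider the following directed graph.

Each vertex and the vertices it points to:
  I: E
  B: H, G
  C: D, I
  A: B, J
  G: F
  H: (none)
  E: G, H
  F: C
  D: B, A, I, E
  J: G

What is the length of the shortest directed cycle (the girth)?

5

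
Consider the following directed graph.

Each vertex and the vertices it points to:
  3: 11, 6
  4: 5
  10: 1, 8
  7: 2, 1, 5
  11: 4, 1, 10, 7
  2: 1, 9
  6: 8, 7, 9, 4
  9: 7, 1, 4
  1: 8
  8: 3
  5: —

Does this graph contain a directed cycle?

Yes

DFS with white/gray/black marking, starting from 6:
6 gray
  8 gray
    3 gray
      11 gray
        4 gray
          5 gray
          5 black
        4 black
        1 gray
          1→8: 8 is gray → back edge
Back edge found, so a cycle exists: 8 → 3 → 11 → 1 → 8.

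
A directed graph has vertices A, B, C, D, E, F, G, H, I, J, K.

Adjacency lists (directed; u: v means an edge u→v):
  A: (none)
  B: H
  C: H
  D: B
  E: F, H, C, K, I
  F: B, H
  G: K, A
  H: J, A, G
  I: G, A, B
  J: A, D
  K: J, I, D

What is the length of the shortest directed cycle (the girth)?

For each vertex v, BFS finds the shortest path from v back to v.
The shortest such closed walk is K → I → G → K, length 3.

3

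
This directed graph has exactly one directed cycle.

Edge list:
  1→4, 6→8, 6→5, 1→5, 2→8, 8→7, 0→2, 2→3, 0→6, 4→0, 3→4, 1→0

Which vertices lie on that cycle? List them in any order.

0, 2, 3, 4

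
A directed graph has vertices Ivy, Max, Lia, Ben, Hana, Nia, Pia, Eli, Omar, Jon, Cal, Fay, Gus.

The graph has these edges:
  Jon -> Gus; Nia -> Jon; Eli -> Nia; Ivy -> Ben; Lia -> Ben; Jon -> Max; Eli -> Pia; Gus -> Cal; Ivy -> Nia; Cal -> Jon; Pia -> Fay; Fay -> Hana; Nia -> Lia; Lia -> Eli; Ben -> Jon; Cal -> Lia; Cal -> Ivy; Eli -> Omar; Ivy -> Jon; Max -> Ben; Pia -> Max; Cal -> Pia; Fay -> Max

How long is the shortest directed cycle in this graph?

3

For each vertex v, BFS finds the shortest path from v back to v.
The shortest such closed walk is Gus → Cal → Jon → Gus, length 3.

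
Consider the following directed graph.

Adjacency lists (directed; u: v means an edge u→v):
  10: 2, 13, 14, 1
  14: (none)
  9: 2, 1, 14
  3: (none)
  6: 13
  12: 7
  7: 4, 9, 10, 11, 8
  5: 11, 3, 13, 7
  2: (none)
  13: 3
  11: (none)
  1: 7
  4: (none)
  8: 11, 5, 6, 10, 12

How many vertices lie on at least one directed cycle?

A vertex is on a directed cycle iff it belongs to a strongly connected component of size ≥ 2 (or has a self-loop).
The vertices on cycles are {1, 5, 7, 8, 9, 10, 12} — 7 in total.

7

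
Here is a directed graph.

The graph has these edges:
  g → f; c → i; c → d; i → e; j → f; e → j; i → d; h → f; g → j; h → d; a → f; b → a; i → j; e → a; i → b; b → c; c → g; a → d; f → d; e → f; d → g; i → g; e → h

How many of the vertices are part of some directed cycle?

7

A vertex is on a directed cycle iff it belongs to a strongly connected component of size ≥ 2 (or has a self-loop).
The vertices on cycles are {b, c, d, f, g, i, j} — 7 in total.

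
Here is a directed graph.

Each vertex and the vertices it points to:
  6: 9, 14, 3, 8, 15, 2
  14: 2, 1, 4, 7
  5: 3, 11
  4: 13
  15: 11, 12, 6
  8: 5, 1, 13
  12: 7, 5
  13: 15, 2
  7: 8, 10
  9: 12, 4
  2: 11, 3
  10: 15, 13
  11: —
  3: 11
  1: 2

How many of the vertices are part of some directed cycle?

10

A vertex is on a directed cycle iff it belongs to a strongly connected component of size ≥ 2 (or has a self-loop).
The vertices on cycles are {4, 6, 7, 8, 9, 10, 12, 13, 14, 15} — 10 in total.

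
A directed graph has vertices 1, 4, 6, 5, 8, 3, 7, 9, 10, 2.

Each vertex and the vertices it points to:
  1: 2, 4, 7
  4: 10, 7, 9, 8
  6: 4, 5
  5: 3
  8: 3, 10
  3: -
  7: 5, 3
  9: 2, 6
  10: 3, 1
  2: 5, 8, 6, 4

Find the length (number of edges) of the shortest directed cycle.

3

For each vertex v, BFS finds the shortest path from v back to v.
The shortest such closed walk is 1 → 4 → 10 → 1, length 3.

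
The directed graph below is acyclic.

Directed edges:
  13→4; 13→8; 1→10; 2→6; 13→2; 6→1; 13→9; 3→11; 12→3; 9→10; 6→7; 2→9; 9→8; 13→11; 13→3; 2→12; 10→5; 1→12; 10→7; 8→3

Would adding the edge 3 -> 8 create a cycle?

Yes

Adding 3→8 creates a cycle iff 8 can already reach 3.
Path from 8: 8 → 3.
So 8 → … → 3 → 8 is a cycle.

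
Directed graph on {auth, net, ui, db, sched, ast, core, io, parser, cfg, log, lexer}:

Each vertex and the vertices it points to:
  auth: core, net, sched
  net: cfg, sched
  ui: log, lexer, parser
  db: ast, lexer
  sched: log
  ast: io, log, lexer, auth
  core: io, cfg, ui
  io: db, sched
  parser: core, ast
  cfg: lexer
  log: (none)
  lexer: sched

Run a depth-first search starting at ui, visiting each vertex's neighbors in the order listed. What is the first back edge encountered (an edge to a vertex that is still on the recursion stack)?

DFS from ui (visiting each vertex's neighbors in the order listed); mark gray on enter, black on exit:
ui gray
  log gray
  log black
  lexer gray
    sched gray
      sched→log: log black — skip
    sched black
  lexer black
  parser gray
    core gray
      io gray
        db gray
          ast gray
            ast→io: io is gray → back edge
First back edge: ast → io.

ast->io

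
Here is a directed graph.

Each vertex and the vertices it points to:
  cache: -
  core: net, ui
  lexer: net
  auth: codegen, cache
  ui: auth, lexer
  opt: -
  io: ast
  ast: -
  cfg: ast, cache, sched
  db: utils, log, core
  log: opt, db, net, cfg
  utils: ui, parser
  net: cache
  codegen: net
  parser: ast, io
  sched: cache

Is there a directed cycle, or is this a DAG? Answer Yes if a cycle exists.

DFS with white/gray/black marking, starting from utils:
utils gray
  ui gray
    auth gray
      codegen gray
        net gray
          cache gray
          cache black
        net black
      codegen black
      auth→cache: cache black — skip
    auth black
    lexer gray
      lexer→net: net black — skip
    lexer black
  ui black
  parser gray
    ast gray
    ast black
    io gray
      io→ast: ast black — skip
    io black
  parser black
utils black
core gray
  core→net: net black — skip
  core→ui: ui black — skip
core black
opt gray
opt black
cfg gray
  cfg→ast: ast black — skip
  cfg→cache: cache black — skip
  sched gray
    sched→cache: cache black — skip
  sched black
cfg black
db gray
  db→utils: utils black — skip
  log gray
    log→opt: opt black — skip
    log→db: db is gray → back edge
Back edge found, so a cycle exists: db → log → db.

Yes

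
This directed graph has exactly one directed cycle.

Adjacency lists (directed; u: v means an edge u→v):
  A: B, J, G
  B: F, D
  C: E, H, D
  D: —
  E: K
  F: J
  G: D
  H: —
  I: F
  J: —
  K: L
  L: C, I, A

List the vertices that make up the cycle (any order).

C, E, K, L

DFS with gray/black marking from L:
L gray
  C gray
    E gray
      K gray
        K→L: L is gray → back edge
Back edge closes the cycle L → C → E → K → L; its vertices are {C, E, K, L}.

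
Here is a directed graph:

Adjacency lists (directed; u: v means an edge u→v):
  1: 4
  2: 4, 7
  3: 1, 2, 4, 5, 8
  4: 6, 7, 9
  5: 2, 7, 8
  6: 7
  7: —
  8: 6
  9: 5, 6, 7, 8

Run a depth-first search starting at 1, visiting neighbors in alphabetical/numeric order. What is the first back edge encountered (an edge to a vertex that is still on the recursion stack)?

DFS from 1 (visiting neighbors in alphabetical/numeric order); mark gray on enter, black on exit:
1 gray
  4 gray
    6 gray
      7 gray
      7 black
    6 black
    4→7: 7 black — skip
    9 gray
      5 gray
        2 gray
          2→4: 4 is gray → back edge
First back edge: 2 → 4.

2->4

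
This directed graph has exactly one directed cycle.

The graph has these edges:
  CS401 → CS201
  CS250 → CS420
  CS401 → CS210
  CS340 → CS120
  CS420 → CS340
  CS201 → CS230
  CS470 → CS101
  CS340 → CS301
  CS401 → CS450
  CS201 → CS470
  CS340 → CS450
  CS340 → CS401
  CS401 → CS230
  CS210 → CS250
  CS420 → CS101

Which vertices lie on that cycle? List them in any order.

DFS with gray/black marking from CS420:
CS420 gray
  CS101 gray
  CS101 black
  CS340 gray
    CS450 gray
    CS450 black
    CS401 gray
      CS201 gray
        CS470 gray
          CS470→CS101: CS101 black — skip
        CS470 black
        CS230 gray
        CS230 black
      CS201 black
      CS210 gray
        CS250 gray
          CS250→CS420: CS420 is gray → back edge
Back edge closes the cycle CS420 → CS340 → CS401 → CS210 → CS250 → CS420; its vertices are {CS210, CS250, CS340, CS401, CS420}.

CS210, CS250, CS340, CS401, CS420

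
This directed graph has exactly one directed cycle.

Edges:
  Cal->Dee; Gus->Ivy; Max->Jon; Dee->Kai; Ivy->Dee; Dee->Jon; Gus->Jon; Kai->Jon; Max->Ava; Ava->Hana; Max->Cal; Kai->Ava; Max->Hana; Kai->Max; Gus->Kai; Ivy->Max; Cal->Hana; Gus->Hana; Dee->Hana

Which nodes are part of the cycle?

Cal, Dee, Kai, Max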